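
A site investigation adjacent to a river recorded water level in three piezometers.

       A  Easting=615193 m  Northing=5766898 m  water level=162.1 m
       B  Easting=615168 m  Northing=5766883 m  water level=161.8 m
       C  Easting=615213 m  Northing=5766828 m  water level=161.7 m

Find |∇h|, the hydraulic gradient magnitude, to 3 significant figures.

Three-point gradient (reference A): Δ to B = (-25, -15, -0.3), Δ to C = (20, -70, -0.4).
∂h/∂x = +0.007317, ∂h/∂y = +0.007805 (det = 2050).
|∇h| = √(0.007317² + 0.007805²) = 0.0107

0.0107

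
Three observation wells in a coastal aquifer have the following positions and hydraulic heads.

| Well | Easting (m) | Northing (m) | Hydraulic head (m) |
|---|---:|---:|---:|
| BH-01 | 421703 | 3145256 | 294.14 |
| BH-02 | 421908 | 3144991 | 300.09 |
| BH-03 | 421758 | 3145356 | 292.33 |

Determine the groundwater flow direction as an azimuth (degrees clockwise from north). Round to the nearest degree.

Three-point gradient (reference BH-01): Δ to BH-02 = (205, -265, +5.95), Δ to BH-03 = (55, 100, -1.81).
∂h/∂x = +0.003289, ∂h/∂y = -0.01991 (det = 35075).
Flow direction (−∇h) has components (-0.003289 E, +0.01991 N).
Azimuth = atan2(E, N) = atan2(-0.003289, +0.01991) = 350.6° ≈ 351°.

351°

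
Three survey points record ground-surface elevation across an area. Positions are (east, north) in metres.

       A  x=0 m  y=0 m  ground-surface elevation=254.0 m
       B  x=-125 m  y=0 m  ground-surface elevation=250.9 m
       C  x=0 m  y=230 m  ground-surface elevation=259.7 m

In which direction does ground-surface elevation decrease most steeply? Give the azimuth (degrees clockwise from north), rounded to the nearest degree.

∂z/∂x = (250.9 − 254.0) / (-125 − 0) = +0.02480
∂z/∂y = (259.7 − 254.0) / (230 − 0) = +0.02478
Steepest decrease is along −∇f: components (-0.02480 E, -0.02478 N).
Azimuth = atan2(-0.02480, -0.02478) = 225.0° ≈ 225°.

225°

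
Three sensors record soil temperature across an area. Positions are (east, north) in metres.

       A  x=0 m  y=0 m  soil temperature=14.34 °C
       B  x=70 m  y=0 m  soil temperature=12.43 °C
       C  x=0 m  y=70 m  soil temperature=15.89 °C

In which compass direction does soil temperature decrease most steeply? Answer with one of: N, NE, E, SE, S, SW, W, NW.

∂T/∂x = (12.43 − 14.34) / (70 − 0) = -0.02729
∂T/∂y = (15.89 − 14.34) / (70 − 0) = +0.02214
Steepest decrease is along −∇f = (+0.02729 E, -0.02214 N) → southeast.

SE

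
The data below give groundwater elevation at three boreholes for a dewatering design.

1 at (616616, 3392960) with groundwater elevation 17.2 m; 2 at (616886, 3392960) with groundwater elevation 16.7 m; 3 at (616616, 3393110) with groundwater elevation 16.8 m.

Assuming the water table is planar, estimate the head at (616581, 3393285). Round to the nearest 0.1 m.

16.4 m

∂h/∂x = (16.7 − 17.2) / (616886 − 616616) = -0.001852
∂h/∂y = (16.8 − 17.2) / (3393110 − 3392960) = -0.002667
h(616581, 3393285) = 17.2 + (-0.001852)·(-35) + (-0.002667)·(325) = 17.2 +0.065 -0.867 = 16.398 m.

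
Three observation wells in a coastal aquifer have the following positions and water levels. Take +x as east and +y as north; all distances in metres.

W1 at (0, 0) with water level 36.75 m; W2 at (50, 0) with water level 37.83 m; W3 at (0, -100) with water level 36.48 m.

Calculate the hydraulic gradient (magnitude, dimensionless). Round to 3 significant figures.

∂h/∂x = (37.83 − 36.75) / (50 − 0) = +0.02160
∂h/∂y = (36.48 − 36.75) / (-100 − 0) = +0.002700
|∇h| = √(0.02160² + 0.002700²) = 0.02177

0.0218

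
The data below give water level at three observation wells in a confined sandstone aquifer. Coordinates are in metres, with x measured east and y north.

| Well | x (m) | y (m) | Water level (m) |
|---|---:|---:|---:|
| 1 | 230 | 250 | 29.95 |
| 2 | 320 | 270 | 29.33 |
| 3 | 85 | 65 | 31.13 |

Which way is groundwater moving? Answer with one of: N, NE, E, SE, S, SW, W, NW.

Taking 1 as reference: 2−1 = (90, 20, -0.62); 3−1 = (-145, -185, +1.18).
Solve a·Δx + b·Δy = Δh: det = 90·(-185) − (-145)·20 = -13750.
∂h/∂x = [(-0.62)·(-185) − (+1.18)·20] / -13750 = -0.006625
∂h/∂y = [90·(+1.18) − (-145)·(-0.62)] / -13750 = -0.001185
Flow = −∇h = (+0.006625 east, +0.001185 north), which points east.

E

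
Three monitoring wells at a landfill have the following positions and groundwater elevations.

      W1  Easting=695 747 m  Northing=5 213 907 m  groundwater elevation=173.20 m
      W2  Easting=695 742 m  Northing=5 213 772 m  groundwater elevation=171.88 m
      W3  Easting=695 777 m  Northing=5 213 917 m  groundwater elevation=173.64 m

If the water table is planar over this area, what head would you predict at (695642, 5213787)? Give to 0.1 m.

170.9 m

Differences from W1: to W2 (Δx, Δy, Δh) = (-5, -135, -1.32); to W3 = (30, 10, +0.44).
Solve a·Δx + b·Δy = Δh: det = (-5)·10 − 30·(-135) = 4000.
∂h/∂x = [(-1.32)·10 − (+0.44)·(-135)] / 4000 = +0.01155
∂h/∂y = [(-5)·(+0.44) − 30·(-1.32)] / 4000 = +0.009350
h(695642, 5213787) = 173.20 + (+0.01155)·(-105) + (+0.009350)·(-120) = 173.20 -1.213 -1.122 = 170.865 m.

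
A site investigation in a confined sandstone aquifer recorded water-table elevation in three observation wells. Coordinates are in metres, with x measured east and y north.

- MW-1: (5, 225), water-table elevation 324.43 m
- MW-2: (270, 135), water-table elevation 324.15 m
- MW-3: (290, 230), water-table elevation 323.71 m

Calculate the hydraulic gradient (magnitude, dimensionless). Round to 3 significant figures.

0.00479

Taking MW-1 as reference: MW-2−MW-1 = (265, -90, -0.28); MW-3−MW-1 = (285, 5, -0.72).
Solve a·Δx + b·Δy = Δh: det = 265·5 − 285·(-90) = 26975.
∂h/∂x = [(-0.28)·5 − (-0.72)·(-90)] / 26975 = -0.002454
∂h/∂y = [265·(-0.72) − 285·(-0.28)] / 26975 = -0.004115
|∇h| = √(-0.002454² + -0.004115²) = 0.004791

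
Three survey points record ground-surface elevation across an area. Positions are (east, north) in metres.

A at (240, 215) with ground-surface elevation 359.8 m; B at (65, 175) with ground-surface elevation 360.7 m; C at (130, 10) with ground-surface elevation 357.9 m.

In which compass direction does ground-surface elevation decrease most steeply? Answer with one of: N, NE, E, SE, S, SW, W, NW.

SE

Taking A as reference: B−A = (-175, -40, +0.9); C−A = (-110, -205, -1.9).
Solve a·Δx + b·Δy = Δz: det = (-175)·(-205) − (-110)·(-40) = 31475.
∂z/∂x = [(+0.9)·(-205) − (-1.9)·(-40)] / 31475 = -0.008276
∂z/∂y = [(-175)·(-1.9) − (-110)·(+0.9)] / 31475 = +0.01371
Steepest decrease is along −∇f = (+0.008276 E, -0.01371 N) → southeast.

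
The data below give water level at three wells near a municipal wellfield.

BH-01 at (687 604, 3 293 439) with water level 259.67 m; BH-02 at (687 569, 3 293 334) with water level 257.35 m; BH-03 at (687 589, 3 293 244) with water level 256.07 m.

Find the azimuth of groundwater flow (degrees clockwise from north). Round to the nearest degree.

Taking BH-01 as reference: BH-02−BH-01 = (-35, -105, -2.32); BH-03−BH-01 = (-15, -195, -3.60).
Determinant of the coordinate differences = (-35)·(-195) − (-15)·(-105) = 5250.
∂h/∂x = [(-2.32)·(-195) − (-3.60)·(-105)] / 5250 = +0.01417
∂h/∂y = [(-35)·(-3.60) − (-15)·(-2.32)] / 5250 = +0.01737
Flow direction (−∇h) has components (-0.01417 E, -0.01737 N).
Azimuth = atan2(E, N) = atan2(-0.01417, -0.01737) = 219.2° ≈ 219°.

219°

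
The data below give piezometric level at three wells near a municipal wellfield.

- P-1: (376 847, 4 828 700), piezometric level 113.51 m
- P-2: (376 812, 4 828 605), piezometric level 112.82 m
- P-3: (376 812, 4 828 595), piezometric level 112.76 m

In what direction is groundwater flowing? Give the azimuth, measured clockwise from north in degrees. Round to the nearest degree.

210°

With h = a·x + b·y + c and P-1 as origin, the differences give:
  (-35)·a + (-95)·b = -0.69
  (-35)·a + (-105)·b = -0.75
Eliminate b (×(-105) and ×(-95), subtract): 350·a = 1.200 → a = ∂h/∂x = +0.003429
Back-substitute: b = ∂h/∂y = +0.006000.
Flow direction (−∇h) has components (-0.003429 E, -0.006000 N).
Azimuth = atan2(E, N) = atan2(-0.003429, -0.006000) = 209.7° ≈ 210°.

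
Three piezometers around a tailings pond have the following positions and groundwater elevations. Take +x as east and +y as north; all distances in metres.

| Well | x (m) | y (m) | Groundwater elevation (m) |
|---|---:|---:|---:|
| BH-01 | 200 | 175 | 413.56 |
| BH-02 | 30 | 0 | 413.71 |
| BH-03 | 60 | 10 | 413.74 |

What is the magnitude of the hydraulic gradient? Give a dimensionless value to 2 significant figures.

Differences from BH-01: to BH-02 (Δx, Δy, Δh) = (-170, -175, +0.15); to BH-03 = (-140, -165, +0.18).
Determinant of the coordinate differences = (-170)·(-165) − (-140)·(-175) = 3550.
∂h/∂x = [(+0.15)·(-165) − (+0.18)·(-175)] / 3550 = +0.001901
∂h/∂y = [(-170)·(+0.18) − (-140)·(+0.15)] / 3550 = -0.002704
|∇h| = √(0.001901² + -0.002704²) = 0.003305

0.0033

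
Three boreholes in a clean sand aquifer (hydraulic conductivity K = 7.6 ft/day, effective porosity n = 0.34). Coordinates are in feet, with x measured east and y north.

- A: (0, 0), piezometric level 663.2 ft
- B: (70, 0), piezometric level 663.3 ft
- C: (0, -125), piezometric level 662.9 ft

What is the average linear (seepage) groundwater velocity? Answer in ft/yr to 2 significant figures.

∂h/∂x = (663.3 − 663.2) / (70 − 0) = +0.001429
∂h/∂y = (662.9 − 663.2) / (-125 − 0) = +0.002400
|∇h| = √(0.001429² + 0.002400²) = 0.002793
Seepage velocity v = K·i/n = 7.6 × 0.002793 / 0.34 = 0.06243 ft/day = 22.8 ft/yr.

23 ft/yr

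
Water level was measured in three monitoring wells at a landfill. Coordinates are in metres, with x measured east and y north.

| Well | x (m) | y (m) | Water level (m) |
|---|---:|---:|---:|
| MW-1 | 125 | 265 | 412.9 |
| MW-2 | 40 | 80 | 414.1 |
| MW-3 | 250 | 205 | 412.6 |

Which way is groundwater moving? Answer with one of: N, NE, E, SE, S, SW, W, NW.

NE

Taking MW-1 as reference: MW-2−MW-1 = (-85, -185, +1.2); MW-3−MW-1 = (125, -60, -0.3).
Solve a·Δx + b·Δy = Δh: det = (-85)·(-60) − 125·(-185) = 28225.
∂h/∂x = [(+1.2)·(-60) − (-0.3)·(-185)] / 28225 = -0.004517
∂h/∂y = [(-85)·(-0.3) − 125·(+1.2)] / 28225 = -0.004411
Flow = −∇h = (+0.004517 east, +0.004411 north), which points northeast.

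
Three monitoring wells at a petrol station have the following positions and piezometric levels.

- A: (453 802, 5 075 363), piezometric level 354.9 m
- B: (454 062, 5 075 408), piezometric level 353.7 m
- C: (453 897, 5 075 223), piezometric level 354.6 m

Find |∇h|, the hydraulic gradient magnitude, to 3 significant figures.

0.00455

Taking A as reference: B−A = (260, 45, -1.2); C−A = (95, -140, -0.3).
Determinant of the coordinate differences = 260·(-140) − 95·45 = -40675.
∂h/∂x = [(-1.2)·(-140) − (-0.3)·45] / -40675 = -0.004462
∂h/∂y = [260·(-0.3) − 95·(-1.2)] / -40675 = -0.0008851
|∇h| = √(-0.004462² + -0.0008851²) = 0.004549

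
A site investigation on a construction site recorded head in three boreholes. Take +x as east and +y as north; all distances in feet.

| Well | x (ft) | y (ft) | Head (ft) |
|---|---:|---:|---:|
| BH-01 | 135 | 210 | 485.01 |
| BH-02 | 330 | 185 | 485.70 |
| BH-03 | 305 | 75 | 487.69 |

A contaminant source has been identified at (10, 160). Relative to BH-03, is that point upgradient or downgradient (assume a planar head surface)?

downgradient

Differences from BH-01: to BH-02 (Δx, Δy, Δh) = (195, -25, +0.69); to BH-03 = (170, -135, +2.68).
Determinant of the coordinate differences = 195·(-135) − 170·(-25) = -22075.
∂h/∂x = [(+0.69)·(-135) − (+2.68)·(-25)] / -22075 = +0.001185
∂h/∂y = [195·(+2.68) − 170·(+0.69)] / -22075 = -0.01836
Head at (10, 160) = 485.01 + (+0.001185)·(-125) + (-0.01836)·(-50) = 485.78 ft.
That is lower than the 487.69 ft at BH-03, so the point is downgradient.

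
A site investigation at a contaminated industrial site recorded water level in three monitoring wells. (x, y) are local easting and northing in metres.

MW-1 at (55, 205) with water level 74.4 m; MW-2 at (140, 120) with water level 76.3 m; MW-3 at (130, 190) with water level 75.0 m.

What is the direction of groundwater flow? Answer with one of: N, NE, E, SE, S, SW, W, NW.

Three-point gradient (reference MW-1): Δ to MW-2 = (85, -85, +1.9), Δ to MW-3 = (75, -15, +0.6).
∂h/∂x = +0.004412, ∂h/∂y = -0.01794 (det = 5100).
Flow = −∇h = (-0.004412 east, +0.01794 north), which points north.

N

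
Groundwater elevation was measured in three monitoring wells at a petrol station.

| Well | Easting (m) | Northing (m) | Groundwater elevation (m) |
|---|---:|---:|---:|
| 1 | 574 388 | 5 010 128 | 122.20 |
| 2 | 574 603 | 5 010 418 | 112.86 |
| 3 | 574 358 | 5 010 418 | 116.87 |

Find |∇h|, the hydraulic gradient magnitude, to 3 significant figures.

Three-point gradient (reference 1): Δ to 2 = (215, 290, -9.34), Δ to 3 = (-30, 290, -5.33).
∂h/∂x = -0.01637, ∂h/∂y = -0.02007 (det = 71050).
|∇h| = √(-0.01637² + -0.02007²) = 0.0259

0.0259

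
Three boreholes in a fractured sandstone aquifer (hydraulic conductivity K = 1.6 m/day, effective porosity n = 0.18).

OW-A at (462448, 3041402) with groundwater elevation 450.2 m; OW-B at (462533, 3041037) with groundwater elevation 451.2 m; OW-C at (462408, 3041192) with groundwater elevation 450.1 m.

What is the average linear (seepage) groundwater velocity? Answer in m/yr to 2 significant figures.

With h = a·x + b·y + c and OW-A as origin, the differences give:
  85·a + (-365)·b = +1.0
  (-40)·a + (-210)·b = -0.1
Eliminate b (×(-210) and ×(-365), subtract): -32450·a = -246.50 → a = ∂h/∂x = +0.007596
Back-substitute: b = ∂h/∂y = -0.0009707.
|∇h| = √(0.007596² + -0.0009707²) = 0.007658
Seepage velocity v = K·i/n = 1.6 × 0.007658 / 0.18 = 0.06807 m/day = 24.86 m/yr.

25 m/yr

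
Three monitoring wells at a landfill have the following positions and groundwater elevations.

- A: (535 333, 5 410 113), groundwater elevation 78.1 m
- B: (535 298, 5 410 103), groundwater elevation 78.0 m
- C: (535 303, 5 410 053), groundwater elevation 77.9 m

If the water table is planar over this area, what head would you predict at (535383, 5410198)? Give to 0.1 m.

78.4 m

Taking A as reference: B−A = (-35, -10, -0.1); C−A = (-30, -60, -0.2).
Solve a·Δx + b·Δy = Δh: det = (-35)·(-60) − (-30)·(-10) = 1800.
∂h/∂x = [(-0.1)·(-60) − (-0.2)·(-10)] / 1800 = +0.002222
∂h/∂y = [(-35)·(-0.2) − (-30)·(-0.1)] / 1800 = +0.002222
h(535383, 5410198) = 78.1 + (+0.002222)·(50) + (+0.002222)·(85) = 78.1 +0.111 +0.189 = 78.400 m.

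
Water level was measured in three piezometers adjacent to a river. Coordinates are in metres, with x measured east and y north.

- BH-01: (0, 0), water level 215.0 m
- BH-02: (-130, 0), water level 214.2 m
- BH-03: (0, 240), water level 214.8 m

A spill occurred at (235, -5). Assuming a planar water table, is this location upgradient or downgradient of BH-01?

∂h/∂x = (214.2 − 215.0) / (-130 − 0) = +0.006154
∂h/∂y = (214.8 − 215.0) / (240 − 0) = -0.0008333
Head at (235, -5) = 215.0 + (+0.006154)·(235) + (-0.0008333)·(-5) = 216.45 m.
That is higher than the 215.0 m at BH-01, so the point is upgradient.

upgradient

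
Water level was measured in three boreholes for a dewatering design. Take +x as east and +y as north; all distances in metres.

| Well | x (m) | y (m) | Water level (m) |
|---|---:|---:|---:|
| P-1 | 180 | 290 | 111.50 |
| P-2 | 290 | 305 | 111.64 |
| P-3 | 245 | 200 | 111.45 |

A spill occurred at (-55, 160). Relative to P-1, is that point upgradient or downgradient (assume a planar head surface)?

downgradient

With h = a·x + b·y + c and P-1 as origin, the differences give:
  110·a + 15·b = +0.14
  65·a + (-90)·b = -0.05
Eliminate b (×(-90) and ×15, subtract): -10875·a = -11.850 → a = ∂h/∂x = +0.001090
Back-substitute: b = ∂h/∂y = +0.001343.
Head at (-55, 160) = 111.50 + (+0.001090)·(-235) + (+0.001343)·(-130) = 111.07 m.
That is lower than the 111.50 m at P-1, so the point is downgradient.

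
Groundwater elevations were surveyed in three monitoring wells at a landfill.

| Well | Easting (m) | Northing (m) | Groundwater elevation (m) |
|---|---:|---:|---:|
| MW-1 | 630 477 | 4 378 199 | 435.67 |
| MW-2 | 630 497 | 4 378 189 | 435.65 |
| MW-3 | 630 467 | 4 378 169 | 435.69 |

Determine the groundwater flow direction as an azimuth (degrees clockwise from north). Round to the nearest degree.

076°

Differences from MW-1: to MW-2 (Δx, Δy, Δh) = (20, -10, -0.02); to MW-3 = (-10, -30, +0.02).
Determinant of the coordinate differences = 20·(-30) − (-10)·(-10) = -700.
∂h/∂x = [(-0.02)·(-30) − (+0.02)·(-10)] / -700 = -0.001143
∂h/∂y = [20·(+0.02) − (-10)·(-0.02)] / -700 = -0.0002857
Flow direction (−∇h) has components (+0.001143 E, +0.0002857 N).
Azimuth = atan2(E, N) = atan2(+0.001143, +0.0002857) = 76.0° ≈ 076°.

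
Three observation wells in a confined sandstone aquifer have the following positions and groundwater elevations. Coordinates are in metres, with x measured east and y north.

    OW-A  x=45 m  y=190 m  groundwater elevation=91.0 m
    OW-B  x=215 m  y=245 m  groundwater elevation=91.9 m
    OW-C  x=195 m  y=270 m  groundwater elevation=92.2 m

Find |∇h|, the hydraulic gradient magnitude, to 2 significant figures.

0.013

Taking OW-A as reference: OW-B−OW-A = (170, 55, +0.9); OW-C−OW-A = (150, 80, +1.2).
Determinant of the coordinate differences = 170·80 − 150·55 = 5350.
∂h/∂x = [(+0.9)·80 − (+1.2)·55] / 5350 = +0.001121
∂h/∂y = [170·(+1.2) − 150·(+0.9)] / 5350 = +0.01290
|∇h| = √(0.001121² + 0.01290²) = 0.01295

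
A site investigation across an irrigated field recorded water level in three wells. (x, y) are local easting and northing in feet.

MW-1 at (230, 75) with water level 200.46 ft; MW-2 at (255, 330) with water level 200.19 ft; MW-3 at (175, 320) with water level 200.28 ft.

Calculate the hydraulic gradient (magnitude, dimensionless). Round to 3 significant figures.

With h = a·x + b·y + c and MW-1 as origin, the differences give:
  25·a + 255·b = -0.27
  (-55)·a + 245·b = -0.18
Eliminate b (×245 and ×255, subtract): 20150·a = -20.250 → a = ∂h/∂x = -0.001005
Back-substitute: b = ∂h/∂y = -0.0009603.
|∇h| = √(-0.001005² + -0.0009603²) = 0.00139

0.00139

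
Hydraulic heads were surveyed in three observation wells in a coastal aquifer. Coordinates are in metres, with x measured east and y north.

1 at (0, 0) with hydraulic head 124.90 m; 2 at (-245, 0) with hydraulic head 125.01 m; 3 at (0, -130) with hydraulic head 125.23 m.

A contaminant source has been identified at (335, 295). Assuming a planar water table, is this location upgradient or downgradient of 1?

downgradient

∂h/∂x = (125.01 − 124.90) / (-245 − 0) = -0.0004490
∂h/∂y = (125.23 − 124.90) / (-130 − 0) = -0.002538
Head at (335, 295) = 124.90 + (-0.0004490)·(335) + (-0.002538)·(295) = 124.00 m.
That is lower than the 124.90 m at 1, so the point is downgradient.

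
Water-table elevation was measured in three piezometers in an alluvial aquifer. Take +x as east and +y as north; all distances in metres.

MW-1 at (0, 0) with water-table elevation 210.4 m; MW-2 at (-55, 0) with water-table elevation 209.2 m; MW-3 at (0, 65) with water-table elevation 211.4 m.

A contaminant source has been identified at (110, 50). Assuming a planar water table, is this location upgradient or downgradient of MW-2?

∂h/∂x = (209.2 − 210.4) / (-55 − 0) = +0.02182
∂h/∂y = (211.4 − 210.4) / (65 − 0) = +0.01538
Head at (110, 50) = 210.4 + (+0.02182)·(110) + (+0.01538)·(50) = 213.57 m.
That is higher than the 209.2 m at MW-2, so the point is upgradient.

upgradient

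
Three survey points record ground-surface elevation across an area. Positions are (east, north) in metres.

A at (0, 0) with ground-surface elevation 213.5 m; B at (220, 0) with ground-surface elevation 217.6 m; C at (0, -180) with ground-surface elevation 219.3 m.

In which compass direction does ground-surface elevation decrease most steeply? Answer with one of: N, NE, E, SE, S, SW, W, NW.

∂z/∂x = (217.6 − 213.5) / (220 − 0) = +0.01864
∂z/∂y = (219.3 − 213.5) / (-180 − 0) = -0.03222
Steepest decrease is along −∇f = (-0.01864 E, +0.03222 N) → northwest.

NW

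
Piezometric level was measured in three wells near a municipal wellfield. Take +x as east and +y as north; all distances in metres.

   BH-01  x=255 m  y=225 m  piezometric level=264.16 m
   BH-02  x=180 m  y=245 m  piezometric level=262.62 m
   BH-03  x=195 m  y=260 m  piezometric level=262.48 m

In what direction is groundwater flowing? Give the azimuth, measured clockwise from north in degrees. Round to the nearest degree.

329°

With h = a·x + b·y + c and BH-01 as origin, the differences give:
  (-75)·a + 20·b = -1.54
  (-60)·a + 35·b = -1.68
Eliminate b (×35 and ×20, subtract): -1425·a = -20.300 → a = ∂h/∂x = +0.01425
Back-substitute: b = ∂h/∂y = -0.02358.
Flow direction (−∇h) has components (-0.01425 E, +0.02358 N).
Azimuth = atan2(E, N) = atan2(-0.01425, +0.02358) = 328.9° ≈ 329°.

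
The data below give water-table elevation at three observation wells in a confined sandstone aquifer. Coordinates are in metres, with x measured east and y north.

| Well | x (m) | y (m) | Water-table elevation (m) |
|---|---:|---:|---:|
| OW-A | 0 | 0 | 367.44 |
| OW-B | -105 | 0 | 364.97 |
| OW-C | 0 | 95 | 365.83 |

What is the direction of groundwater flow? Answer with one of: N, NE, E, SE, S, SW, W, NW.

∂h/∂x = (364.97 − 367.44) / (-105 − 0) = +0.02352
∂h/∂y = (365.83 − 367.44) / (95 − 0) = -0.01695
Flow = −∇h = (-0.02352 east, +0.01695 north), which points northwest.

NW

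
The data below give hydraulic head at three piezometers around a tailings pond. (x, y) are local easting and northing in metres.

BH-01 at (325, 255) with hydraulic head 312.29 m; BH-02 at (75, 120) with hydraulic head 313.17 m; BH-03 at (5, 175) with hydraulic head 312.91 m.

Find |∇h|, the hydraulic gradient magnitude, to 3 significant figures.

Differences from BH-01: to BH-02 (Δx, Δy, Δh) = (-250, -135, +0.88); to BH-03 = (-320, -80, +0.62).
Determinant of the coordinate differences = (-250)·(-80) − (-320)·(-135) = -23200.
∂h/∂x = [(+0.88)·(-80) − (+0.62)·(-135)] / -23200 = -0.0005733
∂h/∂y = [(-250)·(+0.62) − (-320)·(+0.88)] / -23200 = -0.005457
|∇h| = √(-0.0005733² + -0.005457²) = 0.005487

0.00549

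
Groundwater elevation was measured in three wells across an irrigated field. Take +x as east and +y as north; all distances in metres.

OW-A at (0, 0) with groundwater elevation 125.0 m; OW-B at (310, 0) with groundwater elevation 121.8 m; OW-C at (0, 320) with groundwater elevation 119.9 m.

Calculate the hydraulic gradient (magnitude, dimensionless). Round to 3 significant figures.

0.0190

∂h/∂x = (121.8 − 125.0) / (310 − 0) = -0.01032
∂h/∂y = (119.9 − 125.0) / (320 − 0) = -0.01594
|∇h| = √(-0.01032² + -0.01594²) = 0.01899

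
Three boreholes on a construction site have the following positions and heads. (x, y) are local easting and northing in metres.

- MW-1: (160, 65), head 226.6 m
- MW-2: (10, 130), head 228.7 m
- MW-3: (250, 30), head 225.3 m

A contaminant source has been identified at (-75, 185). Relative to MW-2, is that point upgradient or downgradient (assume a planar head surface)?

upgradient

Taking MW-1 as reference: MW-2−MW-1 = (-150, 65, +2.1); MW-3−MW-1 = (90, -35, -1.3).
Determinant of the coordinate differences = (-150)·(-35) − 90·65 = -600.
∂h/∂x = [(+2.1)·(-35) − (-1.3)·65] / -600 = -0.01833
∂h/∂y = [(-150)·(-1.3) − 90·(+2.1)] / -600 = -0.010000
Head at (-75, 185) = 226.6 + (-0.01833)·(-235) + (-0.010000)·(120) = 229.71 m.
That is higher than the 228.7 m at MW-2, so the point is upgradient.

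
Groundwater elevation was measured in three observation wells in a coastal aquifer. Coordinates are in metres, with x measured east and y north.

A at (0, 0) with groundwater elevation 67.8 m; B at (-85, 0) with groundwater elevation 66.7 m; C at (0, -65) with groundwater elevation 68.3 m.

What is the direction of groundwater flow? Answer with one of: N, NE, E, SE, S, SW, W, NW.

∂h/∂x = (66.7 − 67.8) / (-85 − 0) = +0.01294
∂h/∂y = (68.3 − 67.8) / (-65 − 0) = -0.007692
Flow = −∇h = (-0.01294 east, +0.007692 north), which points northwest.

NW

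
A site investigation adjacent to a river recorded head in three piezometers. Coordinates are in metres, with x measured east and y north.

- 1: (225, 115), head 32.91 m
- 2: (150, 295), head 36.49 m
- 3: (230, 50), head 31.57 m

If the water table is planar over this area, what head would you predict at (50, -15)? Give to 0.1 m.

29.8 m

Three-point gradient (reference 1): Δ to 2 = (-75, 180, +3.58), Δ to 3 = (5, -65, -1.34).
∂h/∂x = +0.002138, ∂h/∂y = +0.02078 (det = 3975).
h(50, -15) = 32.91 + (+0.002138)·(-175) + (+0.02078)·(-130) = 32.91 -0.374 -2.701 = 29.834 m.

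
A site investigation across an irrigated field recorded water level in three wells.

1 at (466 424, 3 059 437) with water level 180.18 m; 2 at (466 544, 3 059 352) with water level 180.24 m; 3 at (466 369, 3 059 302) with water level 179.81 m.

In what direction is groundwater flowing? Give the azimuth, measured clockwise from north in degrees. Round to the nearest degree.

Taking 1 as reference: 2−1 = (120, -85, +0.06); 3−1 = (-55, -135, -0.37).
Determinant of the coordinate differences = 120·(-135) − (-55)·(-85) = -20875.
∂h/∂x = [(+0.06)·(-135) − (-0.37)·(-85)] / -20875 = +0.001895
∂h/∂y = [120·(-0.37) − (-55)·(+0.06)] / -20875 = +0.001969
Flow direction (−∇h) has components (-0.001895 E, -0.001969 N).
Azimuth = atan2(E, N) = atan2(-0.001895, -0.001969) = 223.9° ≈ 224°.

224°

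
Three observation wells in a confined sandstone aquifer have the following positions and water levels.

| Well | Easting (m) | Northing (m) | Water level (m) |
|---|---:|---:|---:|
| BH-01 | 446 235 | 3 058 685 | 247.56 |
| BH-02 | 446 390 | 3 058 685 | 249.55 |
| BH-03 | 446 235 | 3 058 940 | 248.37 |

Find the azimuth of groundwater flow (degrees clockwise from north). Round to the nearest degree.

256°

∂h/∂x = (249.55 − 247.56) / (446390 − 446235) = +0.01284
∂h/∂y = (248.37 − 247.56) / (3058940 − 3058685) = +0.003176
Flow direction (−∇h) has components (-0.01284 E, -0.003176 N).
Azimuth = atan2(E, N) = atan2(-0.01284, -0.003176) = 256.1° ≈ 256°.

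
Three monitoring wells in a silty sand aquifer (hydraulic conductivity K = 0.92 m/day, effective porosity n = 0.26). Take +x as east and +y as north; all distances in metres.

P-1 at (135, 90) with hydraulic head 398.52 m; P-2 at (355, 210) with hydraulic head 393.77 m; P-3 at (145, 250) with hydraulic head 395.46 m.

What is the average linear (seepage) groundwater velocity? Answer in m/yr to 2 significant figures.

28 m/yr

Differences from P-1: to P-2 (Δx, Δy, Δh) = (220, 120, -4.75); to P-3 = (10, 160, -3.06).
Solve a·Δx + b·Δy = Δh: det = 220·160 − 10·120 = 34000.
∂h/∂x = [(-4.75)·160 − (-3.06)·120] / 34000 = -0.01155
∂h/∂y = [220·(-3.06) − 10·(-4.75)] / 34000 = -0.01840
|∇h| = √(-0.01155² + -0.01840²) = 0.02172
Seepage velocity v = K·i/n = 0.92 × 0.02172 / 0.26 = 0.07686 m/day = 28.07 m/yr.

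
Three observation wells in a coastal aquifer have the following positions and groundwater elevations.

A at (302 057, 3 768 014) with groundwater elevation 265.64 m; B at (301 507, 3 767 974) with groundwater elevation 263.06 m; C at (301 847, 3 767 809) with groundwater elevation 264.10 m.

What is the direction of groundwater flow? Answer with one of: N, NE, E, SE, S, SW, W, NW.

With h = a·x + b·y + c and A as origin, the differences give:
  (-550)·a + (-40)·b = -2.58
  (-210)·a + (-205)·b = -1.54
Eliminate b (×(-205) and ×(-40), subtract): 104350·a = 467.300 → a = ∂h/∂x = +0.004478
Back-substitute: b = ∂h/∂y = +0.002925.
Flow = −∇h = (-0.004478 east, -0.002925 north), which points southwest.

SW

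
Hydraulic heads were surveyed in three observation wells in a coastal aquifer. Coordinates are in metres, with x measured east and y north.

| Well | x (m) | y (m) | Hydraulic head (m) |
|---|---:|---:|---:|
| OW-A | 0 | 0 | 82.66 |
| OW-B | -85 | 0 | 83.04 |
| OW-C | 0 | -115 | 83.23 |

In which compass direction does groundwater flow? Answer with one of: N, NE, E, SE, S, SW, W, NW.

NE

∂h/∂x = (83.04 − 82.66) / (-85 − 0) = -0.004471
∂h/∂y = (83.23 − 82.66) / (-115 − 0) = -0.004957
Flow = −∇h = (+0.004471 east, +0.004957 north), which points northeast.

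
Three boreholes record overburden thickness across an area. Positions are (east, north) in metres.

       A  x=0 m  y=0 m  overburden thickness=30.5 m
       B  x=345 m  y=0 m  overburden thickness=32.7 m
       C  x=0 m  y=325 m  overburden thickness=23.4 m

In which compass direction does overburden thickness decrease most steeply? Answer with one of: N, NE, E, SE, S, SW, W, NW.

∂d/∂x = (32.7 − 30.5) / (345 − 0) = +0.006377
∂d/∂y = (23.4 − 30.5) / (325 − 0) = -0.02185
Steepest decrease is along −∇f = (-0.006377 E, +0.02185 N) → north.

N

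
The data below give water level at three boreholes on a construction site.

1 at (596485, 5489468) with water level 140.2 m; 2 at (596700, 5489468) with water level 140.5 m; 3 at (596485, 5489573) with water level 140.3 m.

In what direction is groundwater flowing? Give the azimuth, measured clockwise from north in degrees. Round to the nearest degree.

∂h/∂x = (140.5 − 140.2) / (596700 − 596485) = +0.001395
∂h/∂y = (140.3 − 140.2) / (5489573 − 5489468) = +0.0009524
Flow direction (−∇h) has components (-0.001395 E, -0.0009524 N).
Azimuth = atan2(E, N) = atan2(-0.001395, -0.0009524) = 235.7° ≈ 236°.

236°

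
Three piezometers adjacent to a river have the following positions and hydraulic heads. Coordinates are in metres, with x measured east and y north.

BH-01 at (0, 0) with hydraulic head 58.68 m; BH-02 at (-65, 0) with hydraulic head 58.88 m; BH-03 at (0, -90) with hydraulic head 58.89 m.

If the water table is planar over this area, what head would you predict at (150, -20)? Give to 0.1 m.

∂h/∂x = (58.88 − 58.68) / (-65 − 0) = -0.003077
∂h/∂y = (58.89 − 58.68) / (-90 − 0) = -0.002333
h(150, -20) = 58.68 + (-0.003077)·(150) + (-0.002333)·(-20) = 58.68 -0.462 +0.047 = 58.265 m.

58.3 m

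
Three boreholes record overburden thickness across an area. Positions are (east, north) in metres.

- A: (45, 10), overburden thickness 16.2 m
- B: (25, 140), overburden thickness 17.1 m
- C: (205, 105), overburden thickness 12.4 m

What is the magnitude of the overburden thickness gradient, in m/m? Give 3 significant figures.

Three-point gradient (reference A): Δ to B = (-20, 130, +0.9), Δ to C = (160, 95, -3.8).
∂d/∂x = -0.02553, ∂d/∂y = +0.002996 (det = -22700).
|∇f| = √(-0.02553² + 0.002996²) = 0.02571 m/m

0.0257 m/m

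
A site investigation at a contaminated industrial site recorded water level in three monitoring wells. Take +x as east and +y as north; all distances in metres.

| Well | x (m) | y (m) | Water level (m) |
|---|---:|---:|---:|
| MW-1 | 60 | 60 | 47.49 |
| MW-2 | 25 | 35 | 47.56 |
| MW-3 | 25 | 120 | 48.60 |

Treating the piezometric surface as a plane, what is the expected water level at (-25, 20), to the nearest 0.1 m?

47.9 m

Taking MW-1 as reference: MW-2−MW-1 = (-35, -25, +0.07); MW-3−MW-1 = (-35, 60, +1.11).
Determinant of the coordinate differences = (-35)·60 − (-35)·(-25) = -2975.
∂h/∂x = [(+0.07)·60 − (+1.11)·(-25)] / -2975 = -0.01074
∂h/∂y = [(-35)·(+1.11) − (-35)·(+0.07)] / -2975 = +0.01224
h(-25, 20) = 47.49 + (-0.01074)·(-85) + (+0.01224)·(-40) = 47.49 +0.913 -0.489 = 47.913 m.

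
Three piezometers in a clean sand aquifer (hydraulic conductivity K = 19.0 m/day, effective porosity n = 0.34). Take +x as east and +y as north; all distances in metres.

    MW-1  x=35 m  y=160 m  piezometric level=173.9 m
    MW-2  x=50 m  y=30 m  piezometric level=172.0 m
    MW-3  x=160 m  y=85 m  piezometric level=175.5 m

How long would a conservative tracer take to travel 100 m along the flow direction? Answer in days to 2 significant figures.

Differences from MW-1: to MW-2 (Δx, Δy, Δh) = (15, -130, -1.9); to MW-3 = (125, -75, +1.6).
Determinant of the coordinate differences = 15·(-75) − 125·(-130) = 15125.
∂h/∂x = [(-1.9)·(-75) − (+1.6)·(-130)] / 15125 = +0.02317
∂h/∂y = [15·(+1.6) − 125·(-1.9)] / 15125 = +0.01729
|∇h| = √(0.02317² + 0.01729²) = 0.02891
Seepage velocity v = K·i/n = 19.0 × 0.02891 / 0.34 = 1.616 m/day.
t = 100 / 1.616 = 61.88 days.

62 days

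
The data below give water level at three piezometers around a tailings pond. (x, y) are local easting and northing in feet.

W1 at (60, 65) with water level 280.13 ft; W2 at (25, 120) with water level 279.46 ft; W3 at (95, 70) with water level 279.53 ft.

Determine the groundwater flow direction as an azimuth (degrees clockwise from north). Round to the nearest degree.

With h = a·x + b·y + c and W1 as origin, the differences give:
  (-35)·a + 55·b = -0.67
  35·a + 5·b = -0.60
Eliminate b (×5 and ×55, subtract): -2100·a = 29.650 → a = ∂h/∂x = -0.01412
Back-substitute: b = ∂h/∂y = -0.02117.
Flow direction (−∇h) has components (+0.01412 E, +0.02117 N).
Azimuth = atan2(E, N) = atan2(+0.01412, +0.02117) = 33.7° ≈ 034°.

034°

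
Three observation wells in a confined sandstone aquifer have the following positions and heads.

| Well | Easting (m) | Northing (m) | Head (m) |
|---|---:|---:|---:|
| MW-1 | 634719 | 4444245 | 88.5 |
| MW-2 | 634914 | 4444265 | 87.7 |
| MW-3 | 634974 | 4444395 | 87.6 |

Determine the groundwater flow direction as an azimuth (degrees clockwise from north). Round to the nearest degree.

106°

Taking MW-1 as reference: MW-2−MW-1 = (195, 20, -0.8); MW-3−MW-1 = (255, 150, -0.9).
Solve a·Δx + b·Δy = Δh: det = 195·150 − 255·20 = 24150.
∂h/∂x = [(-0.8)·150 − (-0.9)·20] / 24150 = -0.004224
∂h/∂y = [195·(-0.9) − 255·(-0.8)] / 24150 = +0.001180
Flow direction (−∇h) has components (+0.004224 E, -0.001180 N).
Azimuth = atan2(E, N) = atan2(+0.004224, -0.001180) = 105.6° ≈ 106°.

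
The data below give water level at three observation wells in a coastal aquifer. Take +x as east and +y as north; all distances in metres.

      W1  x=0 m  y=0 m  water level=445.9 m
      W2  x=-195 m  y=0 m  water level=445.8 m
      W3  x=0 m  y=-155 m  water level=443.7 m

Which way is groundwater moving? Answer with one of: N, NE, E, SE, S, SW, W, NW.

∂h/∂x = (445.8 − 445.9) / (-195 − 0) = +0.0005128
∂h/∂y = (443.7 − 445.9) / (-155 − 0) = +0.01419
Flow = −∇h = (-0.0005128 east, -0.01419 north), which points south.

S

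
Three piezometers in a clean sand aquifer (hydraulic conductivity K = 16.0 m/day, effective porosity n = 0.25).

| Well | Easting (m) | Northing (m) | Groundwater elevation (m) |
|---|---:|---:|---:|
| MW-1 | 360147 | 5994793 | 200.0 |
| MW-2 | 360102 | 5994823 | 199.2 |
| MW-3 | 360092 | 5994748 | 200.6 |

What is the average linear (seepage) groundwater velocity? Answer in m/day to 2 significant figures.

With h = a·x + b·y + c and MW-1 as origin, the differences give:
  (-45)·a + 30·b = -0.8
  (-55)·a + (-45)·b = +0.6
Eliminate b (×(-45) and ×30, subtract): 3675·a = 18.00 → a = ∂h/∂x = +0.004898
Back-substitute: b = ∂h/∂y = -0.01932.
|∇h| = √(0.004898² + -0.01932²) = 0.01993
Seepage velocity v = K·i/n = 16.0 × 0.01993 / 0.25 = 1.276 m/day.

1.3 m/day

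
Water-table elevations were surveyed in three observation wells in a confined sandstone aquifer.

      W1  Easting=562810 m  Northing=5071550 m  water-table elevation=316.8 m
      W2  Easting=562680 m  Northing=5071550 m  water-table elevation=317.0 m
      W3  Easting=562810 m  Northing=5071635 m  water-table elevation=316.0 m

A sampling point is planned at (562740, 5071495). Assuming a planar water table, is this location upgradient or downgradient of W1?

∂h/∂x = (317.0 − 316.8) / (562680 − 562810) = -0.001538
∂h/∂y = (316.0 − 316.8) / (5071635 − 5071550) = -0.009412
Head at (562740, 5071495) = 316.8 + (-0.001538)·(-70) + (-0.009412)·(-55) = 317.43 m.
That is higher than the 316.8 m at W1, so the point is upgradient.

upgradient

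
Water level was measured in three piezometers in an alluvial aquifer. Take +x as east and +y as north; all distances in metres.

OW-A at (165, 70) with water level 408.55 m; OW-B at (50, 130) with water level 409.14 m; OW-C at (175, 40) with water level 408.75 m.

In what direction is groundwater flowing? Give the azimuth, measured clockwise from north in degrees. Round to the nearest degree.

Three-point gradient (reference OW-A): Δ to OW-B = (-115, 60, +0.59), Δ to OW-C = (10, -30, +0.20).
∂h/∂x = -0.01042, ∂h/∂y = -0.01014 (det = 2850).
Flow direction (−∇h) has components (+0.01042 E, +0.01014 N).
Azimuth = atan2(E, N) = atan2(+0.01042, +0.01014) = 45.8° ≈ 046°.

046°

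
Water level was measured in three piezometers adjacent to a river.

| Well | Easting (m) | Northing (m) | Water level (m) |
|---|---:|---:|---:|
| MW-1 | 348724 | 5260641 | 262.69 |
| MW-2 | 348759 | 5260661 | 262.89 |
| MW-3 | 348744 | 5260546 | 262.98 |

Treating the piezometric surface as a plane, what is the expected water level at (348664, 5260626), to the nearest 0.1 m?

With h = a·x + b·y + c and MW-1 as origin, the differences give:
  35·a + 20·b = +0.20
  20·a + (-95)·b = +0.29
Eliminate b (×(-95) and ×20, subtract): -3725·a = -24.800 → a = ∂h/∂x = +0.006658
Back-substitute: b = ∂h/∂y = -0.001651.
h(348664, 5260626) = 262.69 + (+0.006658)·(-60) + (-0.001651)·(-15) = 262.69 -0.399 +0.025 = 262.315 m.

262.3 m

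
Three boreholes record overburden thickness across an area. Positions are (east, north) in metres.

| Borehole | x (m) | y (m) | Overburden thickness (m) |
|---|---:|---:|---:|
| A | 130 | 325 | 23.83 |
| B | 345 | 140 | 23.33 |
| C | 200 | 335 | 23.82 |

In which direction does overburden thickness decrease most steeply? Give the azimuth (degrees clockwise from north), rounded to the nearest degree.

With d = a·x + b·y + c and A as origin, the differences give:
  215·a + (-185)·b = -0.50
  70·a + 10·b = -0.01
Eliminate b (×10 and ×(-185), subtract): 15100·a = -6.850 → a = ∂d/∂x = -0.0004536
Back-substitute: b = ∂d/∂y = +0.002175.
Steepest decrease is along −∇f: components (+0.0004536 E, -0.002175 N).
Azimuth = atan2(+0.0004536, -0.002175) = 168.2° ≈ 168°.

168°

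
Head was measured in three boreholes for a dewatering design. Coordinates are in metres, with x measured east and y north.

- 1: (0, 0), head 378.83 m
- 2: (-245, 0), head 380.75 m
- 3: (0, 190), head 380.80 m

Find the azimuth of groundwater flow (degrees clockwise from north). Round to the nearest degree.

∂h/∂x = (380.75 − 378.83) / (-245 − 0) = -0.007837
∂h/∂y = (380.80 − 378.83) / (190 − 0) = +0.01037
Flow direction (−∇h) has components (+0.007837 E, -0.01037 N).
Azimuth = atan2(E, N) = atan2(+0.007837, -0.01037) = 142.9° ≈ 143°.

143°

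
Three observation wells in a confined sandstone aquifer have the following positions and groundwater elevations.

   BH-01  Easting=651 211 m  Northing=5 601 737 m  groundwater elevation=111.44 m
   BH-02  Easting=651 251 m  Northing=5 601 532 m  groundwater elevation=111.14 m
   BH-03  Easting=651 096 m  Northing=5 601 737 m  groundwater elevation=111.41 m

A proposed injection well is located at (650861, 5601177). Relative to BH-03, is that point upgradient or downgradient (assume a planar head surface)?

downgradient

Taking BH-01 as reference: BH-02−BH-01 = (40, -205, -0.30); BH-03−BH-01 = (-115, 0, -0.03).
Determinant of the coordinate differences = 40·0 − (-115)·(-205) = -23575.
∂h/∂x = [(-0.30)·0 − (-0.03)·(-205)] / -23575 = +0.0002609
∂h/∂y = [40·(-0.03) − (-115)·(-0.30)] / -23575 = +0.001514
Head at (650861, 5601177) = 111.44 + (+0.0002609)·(-350) + (+0.001514)·(-560) = 110.50 m.
That is lower than the 111.41 m at BH-03, so the point is downgradient.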